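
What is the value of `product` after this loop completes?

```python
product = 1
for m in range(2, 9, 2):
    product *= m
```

Product of even numbers 2 to 8
`product` takes the values: 1 → 2 → 8 → 48 → 384

Answer: 384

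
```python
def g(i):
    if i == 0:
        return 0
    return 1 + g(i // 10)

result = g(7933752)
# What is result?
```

Count of digits of 7933752: 7

Answer: 7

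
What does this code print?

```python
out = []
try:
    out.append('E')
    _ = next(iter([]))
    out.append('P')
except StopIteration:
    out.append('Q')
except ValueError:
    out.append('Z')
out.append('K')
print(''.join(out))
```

Execution trace: 'E' (try body) → 'Q' (except StopIteration) → 'K' (after the try/except). Output: EQK

Answer: EQK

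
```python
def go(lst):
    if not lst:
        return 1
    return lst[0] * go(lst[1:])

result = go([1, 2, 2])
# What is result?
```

Product over [1, 2, 2] = 1 * 2 * 2 = 4

Answer: 4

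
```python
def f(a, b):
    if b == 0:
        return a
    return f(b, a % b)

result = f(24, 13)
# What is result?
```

f(24, 13) -> f(13, 11) -> f(11, 2) -> f(2, 1) -> f(1, 0) -> 1

Answer: 1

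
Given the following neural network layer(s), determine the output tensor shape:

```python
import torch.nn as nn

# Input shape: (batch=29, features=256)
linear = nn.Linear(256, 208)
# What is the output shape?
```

Input: (29, 256) -> Output: (29, 208)

Answer: (29, 208)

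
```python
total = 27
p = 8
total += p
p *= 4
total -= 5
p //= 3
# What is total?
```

Trace:
`total = 27` → total = 27
`p = 8` → p = 8
`total += p` → total = 35
`p *= 4` → p = 32
`total -= 5` → total = 30
`p //= 3` → p = 10
So total = 30

Answer: 30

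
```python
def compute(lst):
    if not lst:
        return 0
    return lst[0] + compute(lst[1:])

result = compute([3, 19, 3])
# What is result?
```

3 + 19 + 3 + 0 = 25

Answer: 25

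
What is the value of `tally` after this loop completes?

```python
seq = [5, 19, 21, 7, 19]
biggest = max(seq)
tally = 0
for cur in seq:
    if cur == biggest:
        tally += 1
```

Count of max value 21 in [5, 19, 21, 7, 19]
`tally` takes the values: 0 → 1

Answer: 1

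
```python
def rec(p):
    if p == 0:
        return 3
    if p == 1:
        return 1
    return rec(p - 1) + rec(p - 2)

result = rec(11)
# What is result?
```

Build up from base cases: rec(0)=3, rec(1)=1, rec(2)=4, rec(3)=5, rec(4)=9, rec(5)=14, rec(6)=23, ..., rec(11)=254

Answer: 254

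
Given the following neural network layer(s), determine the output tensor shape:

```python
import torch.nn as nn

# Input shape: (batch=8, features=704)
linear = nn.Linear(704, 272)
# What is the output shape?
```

Input: (8, 704) -> Output: (8, 272)

Answer: (8, 272)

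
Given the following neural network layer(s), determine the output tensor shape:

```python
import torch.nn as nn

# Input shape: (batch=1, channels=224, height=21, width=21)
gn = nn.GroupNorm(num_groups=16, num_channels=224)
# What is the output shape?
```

Input: (1, 224, 21, 21) -> Output: (1, 224, 21, 21)

Answer: (1, 224, 21, 21)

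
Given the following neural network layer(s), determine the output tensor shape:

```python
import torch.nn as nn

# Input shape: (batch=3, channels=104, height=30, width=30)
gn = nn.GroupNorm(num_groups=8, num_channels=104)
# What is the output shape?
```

Input: (3, 104, 30, 30) -> Output: (3, 104, 30, 30)

Answer: (3, 104, 30, 30)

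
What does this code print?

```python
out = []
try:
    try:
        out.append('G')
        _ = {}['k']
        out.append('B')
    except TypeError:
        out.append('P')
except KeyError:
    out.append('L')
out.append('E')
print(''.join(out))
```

Execution trace: 'G' (try body) → 'L' (outer except KeyError) → 'E' (after the try/except). Output: GLE

Answer: GLE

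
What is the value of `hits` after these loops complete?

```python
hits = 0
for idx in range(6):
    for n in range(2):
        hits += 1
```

6 * 2 = 12
`hits` takes the values: 0 → 1 → 2 → 3 → 4 → 5 → 6 → 7 → 8 → 9 → 10 → 11 → 12

Answer: 12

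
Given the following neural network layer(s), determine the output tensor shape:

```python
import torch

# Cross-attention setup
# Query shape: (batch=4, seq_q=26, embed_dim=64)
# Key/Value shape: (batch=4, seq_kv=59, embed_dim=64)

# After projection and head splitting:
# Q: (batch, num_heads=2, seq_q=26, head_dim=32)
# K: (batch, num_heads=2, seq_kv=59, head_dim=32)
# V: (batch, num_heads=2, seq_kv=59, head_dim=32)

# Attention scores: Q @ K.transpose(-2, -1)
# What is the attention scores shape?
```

Input: (4, 26, 64) -> Output: (4, 2, 26, 59)

Answer: (4, 2, 26, 59)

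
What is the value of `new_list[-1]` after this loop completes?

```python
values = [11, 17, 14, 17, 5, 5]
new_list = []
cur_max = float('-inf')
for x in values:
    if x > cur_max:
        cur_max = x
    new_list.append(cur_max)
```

Running max ends at 17
`new_list` takes the values: [] → [11] → [11, 17] → [11, 17, 17] → [11, 17, 17, 17] → [11, 17, 17, 17, 17] → [11, 17, 17, 17, 17, 17]
So `new_list[-1]` = 17

Answer: 17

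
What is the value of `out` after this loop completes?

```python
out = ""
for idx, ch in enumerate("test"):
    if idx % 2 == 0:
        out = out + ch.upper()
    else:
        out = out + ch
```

Uppercase even positions in 'test'
`out` takes the values: "" → "T" → "Te" → "TeS" → "TeSt"

Answer: "TeSt"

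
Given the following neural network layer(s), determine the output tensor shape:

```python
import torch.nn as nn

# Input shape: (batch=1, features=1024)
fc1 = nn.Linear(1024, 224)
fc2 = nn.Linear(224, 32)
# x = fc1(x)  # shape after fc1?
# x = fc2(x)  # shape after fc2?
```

Input: (1, 1024) -> after fc1: (1, 224) -> Output: (1, 32)

Answer: (1, 32)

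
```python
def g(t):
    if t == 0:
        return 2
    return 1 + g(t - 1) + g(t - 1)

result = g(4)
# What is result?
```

g(t) = 1 + 2·g(t-1), g(0)=2. Closed form: (2+1)·2^4 - 1 = 47.

Answer: 47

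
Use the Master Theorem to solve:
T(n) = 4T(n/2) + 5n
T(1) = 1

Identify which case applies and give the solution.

a=4, b=2, f(n)=5n. log_2(4) = 2. Since c=1 < 2, Case 1 applies: T(n) = Θ(n^log_b(a)) = O(n^2).

Answer: O(n^2) - Case 1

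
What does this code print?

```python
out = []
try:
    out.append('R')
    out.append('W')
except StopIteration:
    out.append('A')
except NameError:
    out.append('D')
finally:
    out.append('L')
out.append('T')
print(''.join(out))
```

Execution trace: 'R' (try body) → 'W' (try body, no exception) → 'L' (finally) → 'T' (after the try/except). Output: RWLT

Answer: RWLT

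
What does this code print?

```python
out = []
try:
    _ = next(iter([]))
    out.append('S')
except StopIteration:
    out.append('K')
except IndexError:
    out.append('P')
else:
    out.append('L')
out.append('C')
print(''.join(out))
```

Execution trace: 'K' (except StopIteration) → 'C' (after the try/except). Output: KC

Answer: KC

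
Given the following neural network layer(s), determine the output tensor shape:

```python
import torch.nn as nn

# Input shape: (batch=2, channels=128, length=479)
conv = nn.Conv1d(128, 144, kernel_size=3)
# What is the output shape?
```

Input: (2, 128, 479) -> Output: (2, 144, 477)

Answer: (2, 144, 477)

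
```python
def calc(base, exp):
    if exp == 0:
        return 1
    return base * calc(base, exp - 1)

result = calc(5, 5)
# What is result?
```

calc(5, 5) = 5 * 5 * 5 * 5 * 5 = 3125

Answer: 3125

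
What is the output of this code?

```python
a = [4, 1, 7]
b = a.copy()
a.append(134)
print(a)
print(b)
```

Key concept: list.copy() creates independent copy.
Step by step:
`a = [4, 1, 7]` → a = [4, 1, 7]
`b = a.copy()` → b = [4, 1, 7]
`a.append(134)` → a = [4, 1, 7, 134]
`print(a)` → prints [4, 1, 7, 134]
`print(b)` → prints [4, 1, 7]

Answer:
[4, 1, 7, 134]
[4, 1, 7]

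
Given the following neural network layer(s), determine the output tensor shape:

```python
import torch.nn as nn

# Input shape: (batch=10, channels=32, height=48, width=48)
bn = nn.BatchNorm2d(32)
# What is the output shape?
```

Input: (10, 32, 48, 48) -> Output: (10, 32, 48, 48)

Answer: (10, 32, 48, 48)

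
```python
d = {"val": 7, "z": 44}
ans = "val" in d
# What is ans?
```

Trace:
`d = {"val": 7, "z": 44}` → d = {'val': 7, 'z': 44}
`ans = "val" in d` → ans = True
So ans = True

Answer: True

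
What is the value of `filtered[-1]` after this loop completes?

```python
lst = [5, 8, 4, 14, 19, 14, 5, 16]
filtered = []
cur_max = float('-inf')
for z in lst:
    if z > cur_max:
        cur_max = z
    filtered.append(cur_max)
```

Running max ends at 19
`filtered` takes the values: [] → [5] → [5, 8] → [5, 8, 8] → [5, 8, 8, 14] → [5, 8, 8, 14, 19] → [5, 8, 8, 14, 19, 19] → [5, 8, 8, 14, 19, 19, 19] → [5, 8, 8, 14, 19, 19, 19, 19]
So `filtered[-1]` = 19

Answer: 19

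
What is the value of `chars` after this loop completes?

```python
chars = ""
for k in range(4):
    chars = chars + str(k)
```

Concatenate digits 0 to 3
`chars` takes the values: "" → "0" → "01" → "012" → "0123"

Answer: "0123"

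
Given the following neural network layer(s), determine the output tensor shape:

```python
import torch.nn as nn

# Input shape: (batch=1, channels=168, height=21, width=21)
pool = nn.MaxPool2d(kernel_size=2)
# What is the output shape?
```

Input: (1, 168, 21, 21) -> Output: (1, 168, 10, 10)

Answer: (1, 168, 10, 10)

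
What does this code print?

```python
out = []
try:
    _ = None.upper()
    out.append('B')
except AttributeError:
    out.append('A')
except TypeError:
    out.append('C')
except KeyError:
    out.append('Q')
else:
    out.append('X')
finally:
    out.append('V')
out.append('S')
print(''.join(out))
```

Execution trace: 'A' (except AttributeError) → 'V' (finally) → 'S' (after the try/except). Output: AVS

Answer: AVS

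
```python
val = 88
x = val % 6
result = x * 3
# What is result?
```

Trace:
`val = 88` → val = 88
`x = val % 6` → x = 4
`result = x * 3` → result = 12
So result = 12

Answer: 12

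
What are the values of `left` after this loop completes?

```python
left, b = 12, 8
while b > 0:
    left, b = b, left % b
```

GCD of 12 and 8
`left` takes the values: 12 → 8 → 4

Answer: 4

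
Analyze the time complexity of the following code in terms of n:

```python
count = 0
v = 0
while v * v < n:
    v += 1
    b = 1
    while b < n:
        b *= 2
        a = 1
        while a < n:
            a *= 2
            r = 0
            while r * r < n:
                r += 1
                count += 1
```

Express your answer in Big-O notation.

Each loop level contributes: √n × log n × log n × √n. Multiplying the contributions gives O(n log² n).

Answer: O(n log² n)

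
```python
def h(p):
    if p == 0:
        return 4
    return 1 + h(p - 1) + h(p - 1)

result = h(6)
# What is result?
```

h(p) = 1 + 2·h(p-1), h(0)=4. Closed form: (4+1)·2^6 - 1 = 319.

Answer: 319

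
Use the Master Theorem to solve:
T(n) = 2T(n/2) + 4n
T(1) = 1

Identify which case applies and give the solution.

a=2, b=2, f(n)=4n. log_2(2) = 1. Since c=1 = 1, Case 2 applies: T(n) = Θ(n^log_b(a) · log n) = O(n log n).

Answer: O(n log n) - Case 2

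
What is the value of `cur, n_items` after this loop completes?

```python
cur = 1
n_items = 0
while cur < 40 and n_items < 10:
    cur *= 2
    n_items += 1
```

Double until >= 40 or 10 iterations
`cur, n_items` takes the values: (1, 0) → (2, 0) → (2, 1) → (4, 1) → (4, 2) → (8, 2) → (8, 3) → (16, 3) → (16, 4) → (32, 4) → (32, 5) → (64, 5) → (64, 6)

Answer: 64, 6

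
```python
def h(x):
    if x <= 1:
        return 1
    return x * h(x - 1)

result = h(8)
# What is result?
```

h(8) = 8 * 7 * 6 * 5 * 4 * 3 * 2 * 1 = 40320

Answer: 40320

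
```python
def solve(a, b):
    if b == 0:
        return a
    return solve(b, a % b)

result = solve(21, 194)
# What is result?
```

solve(21, 194) -> solve(194, 21) -> solve(21, 5) -> solve(5, 1) -> solve(1, 0) -> 1

Answer: 1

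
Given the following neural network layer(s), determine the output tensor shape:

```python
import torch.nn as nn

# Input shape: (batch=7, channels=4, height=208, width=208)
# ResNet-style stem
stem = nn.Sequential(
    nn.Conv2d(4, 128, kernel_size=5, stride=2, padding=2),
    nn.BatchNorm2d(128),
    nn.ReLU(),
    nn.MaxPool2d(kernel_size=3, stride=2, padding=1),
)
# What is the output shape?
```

Input: (7, 4, 208, 208) -> after Conv2d 5x5 stride=2: (7, 128, 104, 104) -> Output: (7, 128, 52, 52)

Answer: (7, 128, 52, 52)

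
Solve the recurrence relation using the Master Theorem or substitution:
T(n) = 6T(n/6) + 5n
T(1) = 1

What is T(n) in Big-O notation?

By Master Theorem: a=6, b=6, f(n)=5n. Since log_6(6) = 1 and f(n) = Θ(n^1), Case 2 applies. T(n) = O(n log n).

Answer: O(n log n)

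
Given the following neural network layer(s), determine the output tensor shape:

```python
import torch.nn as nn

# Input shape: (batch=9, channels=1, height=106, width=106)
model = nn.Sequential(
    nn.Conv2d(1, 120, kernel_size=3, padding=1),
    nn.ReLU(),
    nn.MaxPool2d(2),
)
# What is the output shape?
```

Input: (9, 1, 106, 106) -> after Conv2d: (9, 120, 106, 106) -> after ReLU: (9, 120, 106, 106) -> Output: (9, 120, 53, 53)

Answer: (9, 120, 53, 53)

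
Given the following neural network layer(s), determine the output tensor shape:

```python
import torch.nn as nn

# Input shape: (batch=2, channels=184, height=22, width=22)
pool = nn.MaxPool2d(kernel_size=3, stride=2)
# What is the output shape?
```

Input: (2, 184, 22, 22) -> Output: (2, 184, 10, 10)

Answer: (2, 184, 10, 10)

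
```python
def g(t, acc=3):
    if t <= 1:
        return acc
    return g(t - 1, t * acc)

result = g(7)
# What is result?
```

Accumulator trace (n, acc): (7, 3) -> (6, 21) -> (5, 126) -> (4, 630) -> (3, 2520) -> (2, 7560) -> (1, 15120) -> return 15120

Answer: 15120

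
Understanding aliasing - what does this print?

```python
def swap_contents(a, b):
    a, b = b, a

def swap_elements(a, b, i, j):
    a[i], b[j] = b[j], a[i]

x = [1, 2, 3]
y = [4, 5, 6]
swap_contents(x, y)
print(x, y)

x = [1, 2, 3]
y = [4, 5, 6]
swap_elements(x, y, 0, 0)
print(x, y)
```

Key concept: parameter rebinding vs mutation.
Step by step:
`x = [1, 2, 3]` → x = [1, 2, 3]
`y = [4, 5, 6]` → y = [4, 5, 6]
`swap_contents(x, y)` → no visible change to tracked variables
`print(x, y)` → prints [1, 2, 3] [4, 5, 6]
`x = [1, 2, 3]` → x = [1, 2, 3]
`y = [4, 5, 6]` → y = [4, 5, 6]
`swap_elements(x, y, 0, 0)` → x = [4, 2, 3]; y = [1, 5, 6]
`print(x, y)` → prints [4, 2, 3] [1, 5, 6]

Answer:
[1, 2, 3] [4, 5, 6]
[4, 2, 3] [1, 5, 6]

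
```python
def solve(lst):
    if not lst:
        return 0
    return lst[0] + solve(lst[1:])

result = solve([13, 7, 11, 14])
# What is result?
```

13 + 7 + 11 + 14 + 0 = 45

Answer: 45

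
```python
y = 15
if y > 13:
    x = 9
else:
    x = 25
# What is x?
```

Trace:
`y = 15` → y = 15
`if y > 13: ...` → y > 13 is True → x = 9
So x = 9

Answer: 9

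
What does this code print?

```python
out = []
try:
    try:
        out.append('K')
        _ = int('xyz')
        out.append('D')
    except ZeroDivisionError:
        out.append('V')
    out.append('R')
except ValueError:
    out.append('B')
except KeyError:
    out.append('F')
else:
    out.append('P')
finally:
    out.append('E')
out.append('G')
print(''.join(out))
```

Execution trace: 'K' (inner try body) → 'B' (except ValueError) → 'E' (finally) → 'G' (after the try/except). Output: KBEG

Answer: KBEG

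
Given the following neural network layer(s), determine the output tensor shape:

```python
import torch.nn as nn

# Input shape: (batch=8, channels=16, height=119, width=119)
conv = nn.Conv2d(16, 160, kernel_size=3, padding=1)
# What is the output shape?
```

Input: (8, 16, 119, 119) -> Output: (8, 160, 119, 119)

Answer: (8, 160, 119, 119)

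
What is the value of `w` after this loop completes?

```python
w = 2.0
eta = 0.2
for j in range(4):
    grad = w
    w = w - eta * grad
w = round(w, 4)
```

Gradient descent: w = 2.0 * (1 - 0.2)^4
`w` takes the values: 2.0 → 1.6 → 1.28 → 1.024 → 0.8192

Answer: 0.8192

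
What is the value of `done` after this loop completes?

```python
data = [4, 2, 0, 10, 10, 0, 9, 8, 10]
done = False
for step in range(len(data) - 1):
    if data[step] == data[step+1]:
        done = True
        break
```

Check consecutive duplicates in [4, 2, 0, 10, 10, 0, 9, 8, 10]
`done` takes the values: False → True

Answer: True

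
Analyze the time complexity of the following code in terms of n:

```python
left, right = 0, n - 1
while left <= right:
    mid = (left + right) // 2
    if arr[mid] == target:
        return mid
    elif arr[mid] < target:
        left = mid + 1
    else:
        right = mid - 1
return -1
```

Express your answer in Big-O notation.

This is Binary search in a sorted array. Time complexity: O(log n).

Answer: O(log n)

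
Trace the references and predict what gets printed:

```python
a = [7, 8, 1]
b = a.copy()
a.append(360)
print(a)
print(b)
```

Key concept: list.copy() creates independent copy.
Step by step:
`a = [7, 8, 1]` → a = [7, 8, 1]
`b = a.copy()` → b = [7, 8, 1]
`a.append(360)` → a = [7, 8, 1, 360]
`print(a)` → prints [7, 8, 1, 360]
`print(b)` → prints [7, 8, 1]

Answer:
[7, 8, 1, 360]
[7, 8, 1]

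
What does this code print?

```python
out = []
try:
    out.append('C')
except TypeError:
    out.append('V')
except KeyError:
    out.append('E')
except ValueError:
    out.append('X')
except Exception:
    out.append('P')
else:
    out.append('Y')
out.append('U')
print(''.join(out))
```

Execution trace: 'C' (try body, no exception) → 'Y' (else) → 'U' (after the try/except). Output: CYU

Answer: CYU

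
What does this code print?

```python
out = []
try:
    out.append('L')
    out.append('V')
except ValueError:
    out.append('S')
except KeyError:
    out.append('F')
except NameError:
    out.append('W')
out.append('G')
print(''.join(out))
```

Execution trace: 'L' (try body) → 'V' (try body, no exception) → 'G' (after the try/except). Output: LVG

Answer: LVG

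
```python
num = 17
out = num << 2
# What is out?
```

Trace:
`num = 17` → num = 17
`out = num << 2` → out = 68
So out = 68

Answer: 68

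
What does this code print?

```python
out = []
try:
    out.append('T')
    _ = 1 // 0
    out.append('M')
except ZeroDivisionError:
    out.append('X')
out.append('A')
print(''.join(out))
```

Execution trace: 'T' (try body) → 'X' (except ZeroDivisionError) → 'A' (after the try/except). Output: TXA

Answer: TXA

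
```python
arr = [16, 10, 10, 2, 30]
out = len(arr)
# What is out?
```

Trace:
`arr = [16, 10, 10, 2, 30]` → arr = [16, 10, 10, 2, 30]
`out = len(arr)` → out = 5
So out = 5

Answer: 5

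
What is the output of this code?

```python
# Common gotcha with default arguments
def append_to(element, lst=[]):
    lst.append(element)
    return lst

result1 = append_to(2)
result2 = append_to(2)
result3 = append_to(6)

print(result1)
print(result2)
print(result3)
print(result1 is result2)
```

Key concept: mutable default argument gotcha.
Step by step:
`result1 = append_to(2)` → result1 = [2]
`result2 = append_to(2)` → result1 = [2, 2] (same object as result2); result2 = [2, 2] (same object as result1)
`result3 = append_to(6)` → result1 = [2, 2, 6] (same object as result2, result3); result2 = [2, 2, 6] (same object as result1, result3); result3 = [2, 2, 6] (same object as result1, result2)
`print(result1)` → prints [2, 2, 6]
`print(result2)` → prints [2, 2, 6]
`print(result3)` → prints [2, 2, 6]
`print(result1 is result2)` → prints True

Answer:
[2, 2, 6]
[2, 2, 6]
[2, 2, 6]
True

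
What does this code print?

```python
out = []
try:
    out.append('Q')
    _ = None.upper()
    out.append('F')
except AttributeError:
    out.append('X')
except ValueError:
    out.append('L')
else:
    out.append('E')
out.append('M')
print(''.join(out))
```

Execution trace: 'Q' (try body) → 'X' (except AttributeError) → 'M' (after the try/except). Output: QXM

Answer: QXM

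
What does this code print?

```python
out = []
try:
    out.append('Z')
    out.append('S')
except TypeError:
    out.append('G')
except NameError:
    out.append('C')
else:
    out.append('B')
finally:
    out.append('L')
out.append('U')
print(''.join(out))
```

Execution trace: 'Z' (try body) → 'S' (try body, no exception) → 'B' (else) → 'L' (finally) → 'U' (after the try/except). Output: ZSBLU

Answer: ZSBLU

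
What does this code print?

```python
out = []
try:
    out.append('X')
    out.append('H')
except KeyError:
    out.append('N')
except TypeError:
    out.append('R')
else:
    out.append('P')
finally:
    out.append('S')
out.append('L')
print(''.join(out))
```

Execution trace: 'X' (try body) → 'H' (try body, no exception) → 'P' (else) → 'S' (finally) → 'L' (after the try/except). Output: XHPSL

Answer: XHPSL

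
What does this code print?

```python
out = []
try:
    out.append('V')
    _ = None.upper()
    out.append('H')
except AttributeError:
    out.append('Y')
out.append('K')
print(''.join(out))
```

Execution trace: 'V' (try body) → 'Y' (except AttributeError) → 'K' (after the try/except). Output: VYK

Answer: VYK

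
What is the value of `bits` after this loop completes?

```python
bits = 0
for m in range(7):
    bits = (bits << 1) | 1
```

Build 7 consecutive 1-bits: 0b1111111
`bits` takes the values: 0 → 1 → 3 → 7 → 15 → 31 → 63 → 127

Answer: 127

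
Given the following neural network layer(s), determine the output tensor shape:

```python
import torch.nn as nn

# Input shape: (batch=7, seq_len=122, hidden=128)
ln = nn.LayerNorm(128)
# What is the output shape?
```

Input: (7, 122, 128) -> Output: (7, 122, 128)

Answer: (7, 122, 128)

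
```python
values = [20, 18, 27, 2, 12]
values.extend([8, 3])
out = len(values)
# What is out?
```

Trace:
`values = [20, 18, 27, 2, 12]` → values = [20, 18, 27, 2, 12]
`values.extend([8, 3])` → values = [20, 18, 27, 2, 12, 8, 3]
`out = len(values)` → out = 7
So out = 7

Answer: 7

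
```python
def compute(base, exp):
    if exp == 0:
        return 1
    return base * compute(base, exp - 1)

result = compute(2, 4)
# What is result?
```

compute(2, 4) = 2 * 2 * 2 * 2 = 16

Answer: 16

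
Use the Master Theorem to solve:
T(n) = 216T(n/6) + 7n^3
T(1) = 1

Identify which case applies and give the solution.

a=216, b=6, f(n)=7n^3. log_6(216) = 3. Since c=3 = 3, Case 2 applies: T(n) = Θ(n^log_b(a) · log n) = O(n^3 log n).

Answer: O(n^3 log n) - Case 2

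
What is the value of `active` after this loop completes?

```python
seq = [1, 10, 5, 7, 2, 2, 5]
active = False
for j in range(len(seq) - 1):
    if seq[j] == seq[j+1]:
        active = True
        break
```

Check consecutive duplicates in [1, 10, 5, 7, 2, 2, 5]
`active` takes the values: False → True

Answer: True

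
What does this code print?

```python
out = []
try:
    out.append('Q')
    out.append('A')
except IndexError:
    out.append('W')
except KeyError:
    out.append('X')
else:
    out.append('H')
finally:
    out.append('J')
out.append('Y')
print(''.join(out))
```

Execution trace: 'Q' (try body) → 'A' (try body, no exception) → 'H' (else) → 'J' (finally) → 'Y' (after the try/except). Output: QAHJY

Answer: QAHJY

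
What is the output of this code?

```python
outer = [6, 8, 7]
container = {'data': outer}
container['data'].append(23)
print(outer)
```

Key concept: dict holds reference to list.
Step by step:
`outer = [6, 8, 7]` → outer = [6, 8, 7]
`container = {'data': outer}` → container = {'data': [6, 8, 7]}
`container['data'].append(23)` → outer = [6, 8, 7, 23]; container = {'data': [6, 8, 7, 23]}
`print(outer)` → prints [6, 8, 7, 23]

Answer: [6, 8, 7, 23]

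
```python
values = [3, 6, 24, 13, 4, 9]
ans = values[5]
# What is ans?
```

Trace:
`values = [3, 6, 24, 13, 4, 9]` → values = [3, 6, 24, 13, 4, 9]
`ans = values[5]` → ans = 9
So ans = 9

Answer: 9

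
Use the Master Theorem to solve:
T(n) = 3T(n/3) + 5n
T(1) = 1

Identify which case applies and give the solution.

a=3, b=3, f(n)=5n. log_3(3) = 1. Since c=1 = 1, Case 2 applies: T(n) = Θ(n^log_b(a) · log n) = O(n log n).

Answer: O(n log n) - Case 2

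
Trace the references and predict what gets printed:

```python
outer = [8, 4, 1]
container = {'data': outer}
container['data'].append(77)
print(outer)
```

Key concept: dict holds reference to list.
Step by step:
`outer = [8, 4, 1]` → outer = [8, 4, 1]
`container = {'data': outer}` → container = {'data': [8, 4, 1]}
`container['data'].append(77)` → outer = [8, 4, 1, 77]; container = {'data': [8, 4, 1, 77]}
`print(outer)` → prints [8, 4, 1, 77]

Answer: [8, 4, 1, 77]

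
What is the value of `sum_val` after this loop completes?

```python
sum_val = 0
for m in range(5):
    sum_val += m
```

Sum of 0 to 4 = 10
`sum_val` takes the values: 0 → 1 → 3 → 6 → 10

Answer: 10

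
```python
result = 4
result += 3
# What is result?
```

Trace:
`result = 4` → result = 4
`result += 3` → result = 7
So result = 7

Answer: 7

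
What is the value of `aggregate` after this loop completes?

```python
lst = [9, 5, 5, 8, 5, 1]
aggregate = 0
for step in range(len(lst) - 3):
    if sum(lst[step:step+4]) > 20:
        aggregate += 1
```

Count windows with sum > 20
`aggregate` takes the values: 0 → 1 → 2

Answer: 2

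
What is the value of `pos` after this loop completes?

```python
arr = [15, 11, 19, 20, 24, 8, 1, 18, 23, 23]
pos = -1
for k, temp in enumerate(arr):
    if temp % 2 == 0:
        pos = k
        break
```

First even number index in [15, 11, 19, 20, 24, 8, 1, 18, 23, 23]
`pos` takes the values: -1 → 3

Answer: 3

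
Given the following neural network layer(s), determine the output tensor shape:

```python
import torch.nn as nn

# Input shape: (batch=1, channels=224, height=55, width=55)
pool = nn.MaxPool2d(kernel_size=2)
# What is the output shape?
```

Input: (1, 224, 55, 55) -> Output: (1, 224, 27, 27)

Answer: (1, 224, 27, 27)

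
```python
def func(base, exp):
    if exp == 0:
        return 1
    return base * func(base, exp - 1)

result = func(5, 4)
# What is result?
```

func(5, 4) = 5 * 5 * 5 * 5 = 625

Answer: 625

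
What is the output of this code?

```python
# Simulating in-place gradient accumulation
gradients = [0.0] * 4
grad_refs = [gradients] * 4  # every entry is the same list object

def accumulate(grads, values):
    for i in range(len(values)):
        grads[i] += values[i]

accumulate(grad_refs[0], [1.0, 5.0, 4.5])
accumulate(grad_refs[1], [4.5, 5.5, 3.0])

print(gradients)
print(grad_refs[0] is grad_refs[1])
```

Key concept: gradient accumulation aliasing.
Step by step:
`gradients = [0.0] * 4` → gradients = [0.0, 0.0, 0.0, 0.0]
`grad_refs = [gradients] * 4` → grad_refs = [[0.0, 0.0, 0.0, 0.0], [0.0, 0.0, 0.0, 0.0], [0.0, 0.0, 0.0, 0.0], [0.0, 0.0, 0.0, 0.0]]
`accumulate(grad_refs[0], [1.0, 5.0, 4.5])` → gradients = [1.0, 5.0, 4.5, 0.0]; grad_refs = [[1.0, 5.0, 4.5, 0.0], [1.0, 5.0, 4.5, 0.0], [1.0, 5.0, 4.5, 0.0], [1.0, 5.0, 4.5, 0.0]]
`accumulate(grad_refs[1], [4.5, 5.5, 3.0])` → gradients = [5.5, 10.5, 7.5, 0.0]; grad_refs = [[5.5, 10.5, 7.5, 0.0], [5.5, 10.5, 7.5, 0.0], [5.5, 10.5, 7.5, 0.0], [5.5, 10.5, 7.5, 0.0]]
`print(gradients)` → prints [5.5, 10.5, 7.5, 0.0]
`print(grad_refs[0] is grad_refs[1])` → prints True

Answer:
[5.5, 10.5, 7.5, 0.0]
True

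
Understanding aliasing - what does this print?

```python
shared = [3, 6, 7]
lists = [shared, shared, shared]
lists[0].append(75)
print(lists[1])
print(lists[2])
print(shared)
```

Key concept: list of same reference.
Step by step:
`shared = [3, 6, 7]` → shared = [3, 6, 7]
`lists = [shared, shared, shared]` → lists = [[3, 6, 7], [3, 6, 7], [3, 6, 7]]
`lists[0].append(75)` → shared = [3, 6, 7, 75]; lists = [[3, 6, 7, 75], [3, 6, 7, 75], [3, 6, 7, 75]]
`print(lists[1])` → prints [3, 6, 7, 75]
`print(lists[2])` → prints [3, 6, 7, 75]
`print(shared)` → prints [3, 6, 7, 75]

Answer:
[3, 6, 7, 75]
[3, 6, 7, 75]
[3, 6, 7, 75]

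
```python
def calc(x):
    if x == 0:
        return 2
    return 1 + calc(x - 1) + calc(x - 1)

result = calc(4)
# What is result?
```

calc(x) = 1 + 2·calc(x-1), calc(0)=2. Closed form: (2+1)·2^4 - 1 = 47.

Answer: 47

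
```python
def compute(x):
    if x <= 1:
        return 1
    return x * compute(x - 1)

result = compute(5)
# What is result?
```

compute(5) = 5 * 4 * 3 * 2 * 1 = 120

Answer: 120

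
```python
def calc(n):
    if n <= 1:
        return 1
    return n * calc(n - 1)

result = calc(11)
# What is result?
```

calc(11) = 11 * 10 * 9 * 8 * 7 * 6 * 5 * 4 * 3 * 2 * 1 = 39916800

Answer: 39916800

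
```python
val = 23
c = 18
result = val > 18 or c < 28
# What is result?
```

Trace:
`val = 23` → val = 23
`c = 18` → c = 18
`result = val > 18 or c < 28` → result = True
So result = True

Answer: True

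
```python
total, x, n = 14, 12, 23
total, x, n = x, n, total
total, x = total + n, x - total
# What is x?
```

Trace:
`total, x, n = 14, 12, 23` → total = 14; x = 12; n = 23
`total, x, n = x, n, total` → total = 12; x = 23; n = 14
`total, x = total + n, x - total` → total = 26; x = 11
So x = 11

Answer: 11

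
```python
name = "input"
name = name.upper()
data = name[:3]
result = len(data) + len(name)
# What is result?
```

Trace:
`name = "input"` → name = 'input'
`name = name.upper()` → name = 'INPUT'
`data = name[:3]` → data = 'INP'
`result = len(data) + len(name)` → result = 8
So result = 8

Answer: 8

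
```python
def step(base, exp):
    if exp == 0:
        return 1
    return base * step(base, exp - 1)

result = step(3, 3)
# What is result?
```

step(3, 3) = 3 * 3 * 3 = 27

Answer: 27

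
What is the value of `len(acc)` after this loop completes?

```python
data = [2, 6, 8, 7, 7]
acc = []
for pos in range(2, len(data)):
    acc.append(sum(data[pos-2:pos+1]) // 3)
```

Number of 3-element averages
`acc` takes the values: [] → [5] → [5, 7] → [5, 7, 7]
So `len(acc)` = 3

Answer: 3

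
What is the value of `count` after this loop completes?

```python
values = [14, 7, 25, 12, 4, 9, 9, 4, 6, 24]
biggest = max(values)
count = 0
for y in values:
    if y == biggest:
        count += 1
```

Count of max value 25 in [14, 7, 25, 12, 4, 9, 9, 4, 6, 24]
`count` takes the values: 0 → 1

Answer: 1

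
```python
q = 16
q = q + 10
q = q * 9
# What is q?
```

Trace:
`q = 16` → q = 16
`q = q + 10` → q = 26
`q = q * 9` → q = 234
So q = 234

Answer: 234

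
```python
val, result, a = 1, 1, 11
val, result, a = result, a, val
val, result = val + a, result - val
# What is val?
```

Trace:
`val, result, a = 1, 1, 11` → val = 1; result = 1; a = 11
`val, result, a = result, a, val` → val = 1; result = 11; a = 1
`val, result = val + a, result - val` → val = 2; result = 10
So val = 2

Answer: 2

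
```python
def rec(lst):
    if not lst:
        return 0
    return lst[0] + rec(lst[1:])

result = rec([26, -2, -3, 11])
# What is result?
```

26 + (-2) + (-3) + 11 + 0 = 32

Answer: 32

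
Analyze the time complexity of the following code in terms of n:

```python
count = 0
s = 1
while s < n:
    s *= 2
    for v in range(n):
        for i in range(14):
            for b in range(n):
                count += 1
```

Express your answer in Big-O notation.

Each loop level contributes: log n × n × 1 × n. Multiplying the contributions gives O(n^2 log n).

Answer: O(n^2 log n)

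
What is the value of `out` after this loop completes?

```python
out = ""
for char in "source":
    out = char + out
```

Reverse 'source'
`out` takes the values: "" → "s" → "os" → "uos" → "ruos" → "cruos" → "ecruos"

Answer: "ecruos"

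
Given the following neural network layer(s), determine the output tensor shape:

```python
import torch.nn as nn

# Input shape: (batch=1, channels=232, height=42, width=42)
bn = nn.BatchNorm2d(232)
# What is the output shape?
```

Input: (1, 232, 42, 42) -> Output: (1, 232, 42, 42)

Answer: (1, 232, 42, 42)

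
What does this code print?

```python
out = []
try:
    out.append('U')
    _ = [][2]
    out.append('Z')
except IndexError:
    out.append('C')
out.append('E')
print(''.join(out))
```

Execution trace: 'U' (try body) → 'C' (except IndexError) → 'E' (after the try/except). Output: UCE

Answer: UCE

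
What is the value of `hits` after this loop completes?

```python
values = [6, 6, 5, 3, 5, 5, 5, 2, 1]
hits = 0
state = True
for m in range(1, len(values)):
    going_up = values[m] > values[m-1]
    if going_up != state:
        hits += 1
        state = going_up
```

Count direction changes in [6, 6, 5, 3, 5, 5, 5, 2, 1]
`hits` takes the values: 0 → 1 → 2 → 3

Answer: 3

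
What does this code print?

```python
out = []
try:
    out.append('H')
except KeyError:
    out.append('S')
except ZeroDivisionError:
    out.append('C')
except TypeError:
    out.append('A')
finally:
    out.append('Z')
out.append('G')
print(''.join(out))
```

Execution trace: 'H' (try body, no exception) → 'Z' (finally) → 'G' (after the try/except). Output: HZG

Answer: HZG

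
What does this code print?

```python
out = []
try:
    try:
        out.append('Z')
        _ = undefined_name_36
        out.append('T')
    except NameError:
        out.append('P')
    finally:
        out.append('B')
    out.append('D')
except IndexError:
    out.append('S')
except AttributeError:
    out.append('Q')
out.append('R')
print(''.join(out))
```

Execution trace: 'Z' (inner try body) → 'P' (inner except NameError) → 'B' (inner finally) → 'D' (try body, no exception) → 'R' (after the try/except). Output: ZPBDR

Answer: ZPBDR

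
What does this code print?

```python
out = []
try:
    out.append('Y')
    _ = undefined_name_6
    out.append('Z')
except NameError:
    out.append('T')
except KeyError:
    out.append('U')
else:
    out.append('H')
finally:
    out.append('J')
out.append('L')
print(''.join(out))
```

Execution trace: 'Y' (try body) → 'T' (except NameError) → 'J' (finally) → 'L' (after the try/except). Output: YTJL

Answer: YTJL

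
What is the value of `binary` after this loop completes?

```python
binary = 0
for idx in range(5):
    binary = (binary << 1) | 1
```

Build 5 consecutive 1-bits: 0b11111
`binary` takes the values: 0 → 1 → 3 → 7 → 15 → 31

Answer: 31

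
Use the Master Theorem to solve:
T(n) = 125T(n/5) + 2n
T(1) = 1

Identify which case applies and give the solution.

a=125, b=5, f(n)=2n. log_5(125) = 3. Since c=1 < 3, Case 1 applies: T(n) = Θ(n^log_b(a)) = O(n^3).

Answer: O(n^3) - Case 1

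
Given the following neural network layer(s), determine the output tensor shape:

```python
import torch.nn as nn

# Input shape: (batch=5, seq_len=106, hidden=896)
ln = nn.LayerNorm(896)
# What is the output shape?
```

Input: (5, 106, 896) -> Output: (5, 106, 896)

Answer: (5, 106, 896)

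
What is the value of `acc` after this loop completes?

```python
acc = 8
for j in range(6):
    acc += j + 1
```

Start at 8, add 1 to 6 = 29
`acc` takes the values: 8 → 9 → 11 → 14 → 18 → 23 → 29

Answer: 29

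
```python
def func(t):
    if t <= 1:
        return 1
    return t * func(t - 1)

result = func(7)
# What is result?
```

func(7) = 7 * 6 * 5 * 4 * 3 * 2 * 1 = 5040

Answer: 5040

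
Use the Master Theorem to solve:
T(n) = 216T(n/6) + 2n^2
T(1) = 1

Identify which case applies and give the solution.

a=216, b=6, f(n)=2n^2. log_6(216) = 3. Since c=2 < 3, Case 1 applies: T(n) = Θ(n^log_b(a)) = O(n^3).

Answer: O(n^3) - Case 1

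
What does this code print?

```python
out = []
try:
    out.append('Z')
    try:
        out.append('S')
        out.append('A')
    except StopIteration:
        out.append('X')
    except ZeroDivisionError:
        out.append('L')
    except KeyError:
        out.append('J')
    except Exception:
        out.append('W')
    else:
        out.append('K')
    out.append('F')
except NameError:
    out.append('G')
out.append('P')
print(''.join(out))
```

Execution trace: 'Z' (try body) → 'S' (inner try body) → 'A' (inner try body, no exception) → 'K' (inner else) → 'F' (try body, no exception) → 'P' (after the try/except). Output: ZSAKFP

Answer: ZSAKFP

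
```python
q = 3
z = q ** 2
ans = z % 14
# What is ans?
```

Trace:
`q = 3` → q = 3
`z = q ** 2` → z = 9
`ans = z % 14` → ans = 9
So ans = 9

Answer: 9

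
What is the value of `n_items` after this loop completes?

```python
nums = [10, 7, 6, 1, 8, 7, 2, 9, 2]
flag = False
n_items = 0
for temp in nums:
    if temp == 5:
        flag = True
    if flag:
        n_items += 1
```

Count elements after first 5 in [10, 7, 6, 1, 8, 7, 2, 9, 2]
`n_items` takes the values: 0

Answer: 0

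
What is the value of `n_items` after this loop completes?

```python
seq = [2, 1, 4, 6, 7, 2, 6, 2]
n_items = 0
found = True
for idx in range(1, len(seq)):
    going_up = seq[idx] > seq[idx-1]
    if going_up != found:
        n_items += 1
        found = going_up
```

Count direction changes in [2, 1, 4, 6, 7, 2, 6, 2]
`n_items` takes the values: 0 → 1 → 2 → 3 → 4 → 5

Answer: 5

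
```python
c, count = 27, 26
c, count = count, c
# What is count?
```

Trace:
`c, count = 27, 26` → c = 27; count = 26
`c, count = count, c` → c = 26; count = 27
So count = 27

Answer: 27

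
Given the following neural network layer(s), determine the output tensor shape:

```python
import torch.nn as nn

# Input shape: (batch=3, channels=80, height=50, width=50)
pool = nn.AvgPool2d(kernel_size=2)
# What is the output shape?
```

Input: (3, 80, 50, 50) -> Output: (3, 80, 25, 25)

Answer: (3, 80, 25, 25)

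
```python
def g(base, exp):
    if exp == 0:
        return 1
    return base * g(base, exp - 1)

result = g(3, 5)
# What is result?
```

g(3, 5) = 3 * 3 * 3 * 3 * 3 = 243

Answer: 243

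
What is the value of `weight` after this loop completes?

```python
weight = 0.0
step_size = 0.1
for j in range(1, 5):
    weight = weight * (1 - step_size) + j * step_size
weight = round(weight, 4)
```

Moving average with lr=0.1
`weight` takes the values: 0.0 → 0.1 → 0.29 → 0.561 → 0.9049

Answer: 0.9049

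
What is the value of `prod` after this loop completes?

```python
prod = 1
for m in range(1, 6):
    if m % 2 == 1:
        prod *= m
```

Product of odd numbers 1 to 5
`prod` takes the values: 1 → 3 → 15

Answer: 15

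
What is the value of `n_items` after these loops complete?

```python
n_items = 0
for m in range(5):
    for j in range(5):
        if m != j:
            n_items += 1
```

5² - 5 (exclude diagonal)
`n_items` takes the values: 0 → 1 → 2 → 3 → 4 → 5 → 6 → 7 → 8 → 9 → 10 → 11 → 12 → 13 → 14 → 15 → 16 → 17 → 18 → 19 → 20

Answer: 20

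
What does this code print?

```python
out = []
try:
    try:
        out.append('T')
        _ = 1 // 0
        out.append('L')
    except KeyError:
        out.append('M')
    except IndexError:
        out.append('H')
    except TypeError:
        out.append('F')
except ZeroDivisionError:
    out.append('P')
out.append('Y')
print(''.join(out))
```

Execution trace: 'T' (try body) → 'P' (outer except ZeroDivisionError) → 'Y' (after the try/except). Output: TPY

Answer: TPY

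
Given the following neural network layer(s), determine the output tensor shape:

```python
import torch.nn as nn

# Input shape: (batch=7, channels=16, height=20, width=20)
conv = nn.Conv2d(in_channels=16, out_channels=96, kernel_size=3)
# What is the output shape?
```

Input: (7, 16, 20, 20) -> Output: (7, 96, 18, 18)

Answer: (7, 96, 18, 18)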